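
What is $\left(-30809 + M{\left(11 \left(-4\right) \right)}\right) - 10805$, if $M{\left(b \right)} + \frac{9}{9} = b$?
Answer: $-41659$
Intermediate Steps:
$M{\left(b \right)} = -1 + b$
$\left(-30809 + M{\left(11 \left(-4\right) \right)}\right) - 10805 = \left(-30809 + \left(-1 + 11 \left(-4\right)\right)\right) - 10805 = \left(-30809 - 45\right) - 10805 = -30854 - 10805 = -41659$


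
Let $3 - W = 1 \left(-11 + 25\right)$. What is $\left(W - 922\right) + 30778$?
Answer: $29845$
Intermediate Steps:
$W = -11$ ($W = 3 - 1 \left(-11 + 25\right) = 3 - 1 \cdot 14 = 3 - 14 = -11$)
$\left(W - 922\right) + 30778 = \left(-11 - 922\right) + 30778 = -933 + 30778 = 29845$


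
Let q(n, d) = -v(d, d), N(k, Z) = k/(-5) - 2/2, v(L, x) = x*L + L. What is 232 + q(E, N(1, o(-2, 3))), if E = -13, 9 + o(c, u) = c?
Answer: 5794/25 ≈ 231.76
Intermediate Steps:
o(c, u) = -9 + c
v(L, x) = L + L*x (v(L, x) = L*x + L = L + L*x)
N(k, Z) = -1 - k/5 (N(k, Z) = k*(-⅕) - 2*½ = -k/5 - 1 = -1 - k/5)
q(n, d) = -d*(1 + d)
232 + q(E, N(1, o(-2, 3))) = 232 - (-1 - ⅕*1)*(1 + (-1 - ⅕*1)) = 232 - (-1 - ⅕)*(1 + (-1 - ⅕)) = 232 - 1*(-6/5)*(1 - 6/5) = 232 - 1*(-6/5)*(-⅕) = 232 - 6/25 = 5794/25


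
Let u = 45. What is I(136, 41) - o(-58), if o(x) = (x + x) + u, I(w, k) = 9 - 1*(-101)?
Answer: 181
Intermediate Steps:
I(w, k) = 110 (I(w, k) = 9 + 101 = 110)
o(x) = 45 + 2*x (o(x) = (x + x) + 45 = 2*x + 45 = 45 + 2*x)
I(136, 41) - o(-58) = 110 - (45 + 2*(-58)) = 110 - (45 - 116) = 110 - 1*(-71) = 110 + 71 = 181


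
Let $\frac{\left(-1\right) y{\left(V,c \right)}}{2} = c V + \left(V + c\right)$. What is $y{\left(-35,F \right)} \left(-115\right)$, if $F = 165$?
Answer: $-1298350$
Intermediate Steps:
$y{\left(V,c \right)} = - 2 V - 2 c - 2 V c$ ($y{\left(V,c \right)} = - 2 \left(c V + \left(V + c\right)\right) = - 2 \left(V c + \left(V + c\right)\right) = - 2 \left(V + c + V c\right) = - 2 V - 2 c - 2 V c$)
$y{\left(-35,F \right)} \left(-115\right) = \left(\left(-2\right) \left(-35\right) - 330 - \left(-70\right) 165\right) \left(-115\right) = \left(70 - 330 + 11550\right) \left(-115\right) = 11290 \left(-115\right) = -1298350$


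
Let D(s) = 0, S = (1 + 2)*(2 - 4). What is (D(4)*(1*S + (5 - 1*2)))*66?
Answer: 0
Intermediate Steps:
S = -6 (S = 3*(-2) = -6)
(D(4)*(1*S + (5 - 1*2)))*66 = (0*(1*(-6) + (5 - 1*2)))*66 = (0*(-6 + (5 - 2)))*66 = (0*(-6 + 3))*66 = (0*(-3))*66 = 0*66 = 0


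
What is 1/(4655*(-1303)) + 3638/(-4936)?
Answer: -11033083303/14969567620 ≈ -0.73703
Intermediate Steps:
1/(4655*(-1303)) + 3638/(-4936) = (1/4655)*(-1/1303) + 3638*(-1/4936) = -1/6065465 - 1819/2468 = -11033083303/14969567620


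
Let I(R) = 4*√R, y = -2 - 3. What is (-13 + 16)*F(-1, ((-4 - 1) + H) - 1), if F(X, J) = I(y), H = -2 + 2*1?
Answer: 12*I*√5 ≈ 26.833*I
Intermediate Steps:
H = 0 (H = -2 + 2 = 0)
y = -5
F(X, J) = 4*I*√5 (F(X, J) = 4*√(-5) = 4*(I*√5) = 4*I*√5)
(-13 + 16)*F(-1, ((-4 - 1) + H) - 1) = (-13 + 16)*(4*I*√5) = 3*(4*I*√5) = 12*I*√5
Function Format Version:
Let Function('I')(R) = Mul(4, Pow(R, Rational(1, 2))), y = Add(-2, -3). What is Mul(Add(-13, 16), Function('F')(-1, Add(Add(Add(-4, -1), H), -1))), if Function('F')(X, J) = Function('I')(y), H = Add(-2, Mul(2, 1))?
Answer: Mul(12, I, Pow(5, Rational(1, 2))) ≈ Mul(26.833, I)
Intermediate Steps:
H = 0 (H = Add(-2, 2) = 0)
y = -5
Function('F')(X, J) = Mul(4, I, Pow(5, Rational(1, 2))) (Function('F')(X, J) = Mul(4, Pow(-5, Rational(1, 2))) = Mul(4, Mul(I, Pow(5, Rational(1, 2)))) = Mul(4, I, Pow(5, Rational(1, 2))))
Mul(Add(-13, 16), Function('F')(-1, Add(Add(Add(-4, -1), H), -1))) = Mul(Add(-13, 16), Mul(4, I, Pow(5, Rational(1, 2)))) = Mul(3, Mul(4, I, Pow(5, Rational(1, 2)))) = Mul(12, I, Pow(5, Rational(1, 2)))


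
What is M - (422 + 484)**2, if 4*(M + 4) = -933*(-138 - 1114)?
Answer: -528811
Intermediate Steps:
M = 292025 (M = -4 + (-933*(-138 - 1114))/4 = -4 + (-933*(-1252))/4 = -4 + (1/4)*1168116 = -4 + 292029 = 292025)
M - (422 + 484)**2 = 292025 - (422 + 484)**2 = 292025 - 1*906**2 = 292025 - 1*820836 = 292025 - 820836 = -528811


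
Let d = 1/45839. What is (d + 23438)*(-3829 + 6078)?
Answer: 2416268212267/45839 ≈ 5.2712e+7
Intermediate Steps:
d = 1/45839 ≈ 2.1815e-5
(d + 23438)*(-3829 + 6078) = (1/45839 + 23438)*(-3829 + 6078) = (1074374483/45839)*2249 = 2416268212267/45839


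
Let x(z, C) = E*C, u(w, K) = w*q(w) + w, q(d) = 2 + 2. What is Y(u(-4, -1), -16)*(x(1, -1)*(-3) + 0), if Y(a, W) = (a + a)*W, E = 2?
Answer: 3840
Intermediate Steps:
q(d) = 4
u(w, K) = 5*w (u(w, K) = w*4 + w = 4*w + w = 5*w)
Y(a, W) = 2*W*a (Y(a, W) = (2*a)*W = 2*W*a)
x(z, C) = 2*C
Y(u(-4, -1), -16)*(x(1, -1)*(-3) + 0) = (2*(-16)*(5*(-4)))*((2*(-1))*(-3) + 0) = (2*(-16)*(-20))*(-2*(-3) + 0) = 640*(6 + 0) = 640*6 = 3840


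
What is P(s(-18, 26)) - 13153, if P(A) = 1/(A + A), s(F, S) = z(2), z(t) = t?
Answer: -52611/4 ≈ -13153.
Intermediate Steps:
s(F, S) = 2
P(A) = 1/(2*A)
P(s(-18, 26)) - 13153 = (1/2)/2 - 13153 = (1/2)*(1/2) - 13153 = 1/4 - 13153 = -52611/4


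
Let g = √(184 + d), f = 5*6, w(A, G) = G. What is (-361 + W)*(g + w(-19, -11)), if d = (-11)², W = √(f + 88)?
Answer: (11 - √305)*(361 - √118) ≈ -2263.4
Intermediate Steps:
f = 30
W = √118 (W = √(30 + 88) = √118 ≈ 10.863)
d = 121
g = √305 (g = √(184 + 121) = √305 ≈ 17.464)
(-361 + W)*(g + w(-19, -11)) = (-361 + √118)*(√305 - 11) = (-361 + √118)*(-11 + √305)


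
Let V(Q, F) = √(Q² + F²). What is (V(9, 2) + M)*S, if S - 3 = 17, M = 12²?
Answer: 2880 + 20*√85 ≈ 3064.4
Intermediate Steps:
V(Q, F) = √(F² + Q²)
M = 144
S = 20 (S = 3 + 17 = 20)
(V(9, 2) + M)*S = (√(2² + 9²) + 144)*20 = (√(4 + 81) + 144)*20 = (√85 + 144)*20 = (144 + √85)*20 = 2880 + 20*√85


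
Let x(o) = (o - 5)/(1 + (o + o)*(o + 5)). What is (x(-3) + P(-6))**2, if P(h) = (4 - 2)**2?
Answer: 2704/121 ≈ 22.347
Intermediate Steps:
P(h) = 4 (P(h) = 2**2 = 4)
x(o) = (-5 + o)/(1 + 2*o*(5 + o)) (x(o) = (-5 + o)/(1 + (2*o)*(5 + o)) = (-5 + o)/(1 + 2*o*(5 + o)))
(x(-3) + P(-6))**2 = ((-5 - 3)/(1 + 2*(-3)**2 + 10*(-3)) + 4)**2 = (-8/(1 + 2*9 - 30) + 4)**2 = (-8/(1 + 18 - 30) + 4)**2 = (-8/(-11) + 4)**2 = (-1/11*(-8) + 4)**2 = (8/11 + 4)**2 = (52/11)**2 = 2704/121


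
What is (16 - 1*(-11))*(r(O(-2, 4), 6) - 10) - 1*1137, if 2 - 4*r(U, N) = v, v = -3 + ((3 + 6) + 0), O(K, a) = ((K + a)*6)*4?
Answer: -1434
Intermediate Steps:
O(K, a) = 24*K + 24*a (O(K, a) = (6*K + 6*a)*4 = 24*K + 24*a)
v = 6 (v = -3 + (9 + 0) = -3 + 9 = 6)
r(U, N) = -1 (r(U, N) = 1/2 - 1/4*6 = 1/2 - 3/2 = -1)
(16 - 1*(-11))*(r(O(-2, 4), 6) - 10) - 1*1137 = (16 - 1*(-11))*(-1 - 10) - 1*1137 = (16 + 11)*(-11) - 1137 = 27*(-11) - 1137 = -297 - 1137 = -1434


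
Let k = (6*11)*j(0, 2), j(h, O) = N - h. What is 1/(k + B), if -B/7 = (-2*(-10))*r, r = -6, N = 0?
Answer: 1/840 ≈ 0.0011905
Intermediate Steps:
j(h, O) = -h (j(h, O) = 0 - h = -h)
B = 840 (B = -7*(-2*(-10))*(-6) = -140*(-6) = -7*(-120) = 840)
k = 0 (k = (6*11)*(-1*0) = 66*0 = 0)
1/(k + B) = 1/(0 + 840) = 1/840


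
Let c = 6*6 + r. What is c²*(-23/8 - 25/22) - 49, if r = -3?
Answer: -35339/8 ≈ -4417.4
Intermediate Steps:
c = 33 (c = 6*6 - 3 = 36 - 3 = 33)
c²*(-23/8 - 25/22) - 49 = 33²*(-23/8 - 25/22) - 49 = 1089*(-23*⅛ - 25*1/22) - 49 = 1089*(-23/8 - 25/22) - 49 = 1089*(-353/88) - 49 = -34947/8 - 49 = -35339/8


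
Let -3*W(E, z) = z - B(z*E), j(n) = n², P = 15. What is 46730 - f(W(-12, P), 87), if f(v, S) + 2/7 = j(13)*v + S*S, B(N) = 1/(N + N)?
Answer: 302448703/7560 ≈ 40006.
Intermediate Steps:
B(N) = 1/(2*N)
W(E, z) = -z/3 + 1/(6*E*z) (W(E, z) = -(z - 1/(2*(z*E)))/3 = -(z - 1/(2*(E*z)))/3 = -(z - 1/(E*z)/2)/3 = -(z - 1/(2*E*z))/3 = -z/3 + 1/(6*E*z))
f(v, S) = -2/7 + S² + 169*v (f(v, S) = -2/7 + (13²*v + S*S) = -2/7 + (169*v + S²) = -2/7 + (S² + 169*v) = -2/7 + S² + 169*v)
46730 - f(W(-12, P), 87) = 46730 - (-2/7 + 87² + 169*(-⅓*15 + (⅙)/(-12*15))) = 46730 - (-2/7 + 7569 + 169*(-5 + (⅙)*(-1/12)*(1/15))) = 46730 - (-2/7 + 7569 + 169*(-5 - 1/1080)) = 46730 - (-2/7 + 7569 + 169*(-5401/1080)) = 46730 - (-2/7 + 7569 - 912769/1080) = 46730 - 1*50830097/7560 = 46730 - 50830097/7560 = 302448703/7560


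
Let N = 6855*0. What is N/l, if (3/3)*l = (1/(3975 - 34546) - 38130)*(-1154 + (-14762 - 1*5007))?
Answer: 0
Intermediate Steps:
N = 0
l = 24389360089213/30571 (l = (1/(3975 - 34546) - 38130)*(-1154 + (-14762 - 1*5007)) = (1/(-30571) - 38130)*(-1154 + (-14762 - 5007)) = (-1/30571 - 38130)*(-1154 - 19769) = -1165672231/30571*(-20923) = 24389360089213/30571 ≈ 7.9779e+8)
N/l = 0/(24389360089213/30571) = 0*(30571/24389360089213) = 0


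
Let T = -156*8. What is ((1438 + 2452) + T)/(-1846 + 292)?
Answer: -1321/777 ≈ -1.7001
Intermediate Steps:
T = -1248
((1438 + 2452) + T)/(-1846 + 292) = ((1438 + 2452) - 1248)/(-1846 + 292) = (3890 - 1248)/(-1554) = 2642*(-1/1554) = -1321/777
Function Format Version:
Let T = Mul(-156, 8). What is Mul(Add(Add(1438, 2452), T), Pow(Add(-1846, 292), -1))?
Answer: Rational(-1321, 777) ≈ -1.7001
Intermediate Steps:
T = -1248
Mul(Add(Add(1438, 2452), T), Pow(Add(-1846, 292), -1)) = Mul(Add(Add(1438, 2452), -1248), Pow(Add(-1846, 292), -1)) = Mul(Add(3890, -1248), Pow(-1554, -1)) = Mul(2642, Rational(-1, 1554)) = Rational(-1321, 777)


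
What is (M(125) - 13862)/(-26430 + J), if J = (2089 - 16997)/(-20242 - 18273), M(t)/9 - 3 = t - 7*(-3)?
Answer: 482246315/1017936542 ≈ 0.47375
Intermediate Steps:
M(t) = 216 + 9*t (M(t) = 27 + 9*(t - 7*(-3)) = 27 + 9*(t + 21) = 27 + 9*(21 + t) = 27 + (189 + 9*t) = 216 + 9*t)
J = 14908/38515 (J = -14908/(-38515) = -14908*(-1/38515) = 14908/38515 ≈ 0.38707)
(M(125) - 13862)/(-26430 + J) = ((216 + 9*125) - 13862)/(-26430 + 14908/38515) = ((216 + 1125) - 13862)/(-1017936542/38515) = (1341 - 13862)*(-38515/1017936542) = -12521*(-38515/1017936542) = 482246315/1017936542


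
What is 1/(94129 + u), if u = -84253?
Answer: 1/9876 ≈ 0.00010126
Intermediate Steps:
1/(94129 + u) = 1/(94129 - 84253) = 1/9876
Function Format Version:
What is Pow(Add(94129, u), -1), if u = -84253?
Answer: Rational(1, 9876) ≈ 0.00010126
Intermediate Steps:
Pow(Add(94129, u), -1) = Pow(Add(94129, -84253), -1) = Pow(9876, -1) = Rational(1, 9876)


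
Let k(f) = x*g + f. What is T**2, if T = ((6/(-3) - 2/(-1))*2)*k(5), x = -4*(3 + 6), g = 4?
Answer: 0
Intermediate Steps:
x = -36 (x = -4*9 = -36)
k(f) = -144 + f (k(f) = -36*4 + f = -144 + f)
T = 0 (T = ((6/(-3) - 2/(-1))*2)*(-144 + 5) = ((6*(-1/3) - 2*(-1))*2)*(-139) = ((-2 + 2)*2)*(-139) = (0*2)*(-139) = 0*(-139) = 0)
T**2 = 0**2 = 0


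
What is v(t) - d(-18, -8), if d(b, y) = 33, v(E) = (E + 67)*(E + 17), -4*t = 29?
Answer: 8793/16 ≈ 549.56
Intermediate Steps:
t = -29/4 (t = -¼*29 = -29/4 ≈ -7.2500)
v(E) = (17 + E)*(67 + E) (v(E) = (67 + E)*(17 + E) = (17 + E)*(67 + E))
v(t) - d(-18, -8) = (1139 + (-29/4)² + 84*(-29/4)) - 1*33 = (1139 + 841/16 - 609) - 33 = 9321/16 - 33 = 8793/16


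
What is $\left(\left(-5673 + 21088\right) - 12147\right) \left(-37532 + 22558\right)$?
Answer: $-48935032$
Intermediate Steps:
$\left(\left(-5673 + 21088\right) - 12147\right) \left(-37532 + 22558\right) = \left(15415 - 12147\right) \left(-14974\right) = 3268 \left(-14974\right) = -48935032$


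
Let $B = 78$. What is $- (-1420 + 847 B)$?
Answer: $-64646$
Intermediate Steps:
$- (-1420 + 847 B) = - (-1420 + 847 \cdot 78) = - (-1420 + 66066) = \left(-1\right) 64646 = -64646$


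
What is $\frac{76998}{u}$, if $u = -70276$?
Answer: $- \frac{38499}{35138} \approx -1.0957$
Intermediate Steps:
$\frac{76998}{u} = \frac{76998}{-70276} = 76998 \left(- \frac{1}{70276}\right) = - \frac{38499}{35138}$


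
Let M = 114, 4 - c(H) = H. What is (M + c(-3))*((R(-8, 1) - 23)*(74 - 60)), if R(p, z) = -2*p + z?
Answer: -10164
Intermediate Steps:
R(p, z) = z - 2*p
c(H) = 4 - H
(M + c(-3))*((R(-8, 1) - 23)*(74 - 60)) = (114 + (4 - 1*(-3)))*(((1 - 2*(-8)) - 23)*(74 - 60)) = (114 + (4 + 3))*(((1 + 16) - 23)*14) = (114 + 7)*((17 - 23)*14) = 121*(-6*14) = 121*(-84) = -10164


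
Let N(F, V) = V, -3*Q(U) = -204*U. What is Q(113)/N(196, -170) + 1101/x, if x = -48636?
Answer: -3665747/81060 ≈ -45.223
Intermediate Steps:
Q(U) = 68*U (Q(U) = -(-68)*U = 68*U)
Q(113)/N(196, -170) + 1101/x = (68*113)/(-170) + 1101/(-48636) = 7684*(-1/170) + 1101*(-1/48636) = -226/5 - 367/16212 = -3665747/81060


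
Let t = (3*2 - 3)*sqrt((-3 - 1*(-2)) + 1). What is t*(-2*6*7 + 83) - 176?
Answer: -176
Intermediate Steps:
t = 0 (t = (6 - 3)*sqrt((-3 + 2) + 1) = 3*sqrt(-1 + 1) = 3*sqrt(0) = 3*0 = 0)
t*(-2*6*7 + 83) - 176 = 0*(-2*6*7 + 83) - 176 = 0*(-12*7 + 83) - 176 = 0*(-84 + 83) - 176 = 0*(-1) - 176 = 0 - 176 = -176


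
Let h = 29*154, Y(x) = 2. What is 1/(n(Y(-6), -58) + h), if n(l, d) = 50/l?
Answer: 1/4491 ≈ 0.00022267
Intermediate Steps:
h = 4466
1/(n(Y(-6), -58) + h) = 1/(50/2 + 4466) = 1/(50*(½) + 4466) = 1/(25 + 4466) = 1/4491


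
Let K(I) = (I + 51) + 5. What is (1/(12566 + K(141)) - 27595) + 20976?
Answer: -84478296/12763 ≈ -6619.0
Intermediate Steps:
K(I) = 56 + I (K(I) = (51 + I) + 5 = 56 + I)
(1/(12566 + K(141)) - 27595) + 20976 = (1/(12566 + (56 + 141)) - 27595) + 20976 = (1/(12566 + 197) - 27595) + 20976 = (1/12763 - 27595) + 20976 = -352194984/12763 + 20976 = -84478296/12763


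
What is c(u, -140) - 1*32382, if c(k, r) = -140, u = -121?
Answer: -32522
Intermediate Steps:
c(u, -140) - 1*32382 = -140 - 1*32382 = -140 - 32382 = -32522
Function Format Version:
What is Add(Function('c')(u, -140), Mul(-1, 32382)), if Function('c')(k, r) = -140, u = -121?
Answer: -32522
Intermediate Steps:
Add(Function('c')(u, -140), Mul(-1, 32382)) = Add(-140, Mul(-1, 32382)) = Add(-140, -32382) = -32522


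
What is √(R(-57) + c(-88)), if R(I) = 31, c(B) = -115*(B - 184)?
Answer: 21*√71 ≈ 176.95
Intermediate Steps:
c(B) = 21160 - 115*B (c(B) = -115*(-184 + B) = 21160 - 115*B)
√(R(-57) + c(-88)) = √(31 + (21160 - 115*(-88))) = √(31 + (21160 + 10120)) = √(31 + 31280) = √31311 = 21*√71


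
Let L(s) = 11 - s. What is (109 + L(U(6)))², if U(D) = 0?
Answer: 14400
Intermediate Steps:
(109 + L(U(6)))² = (109 + (11 - 1*0))² = (109 + (11 + 0))² = (109 + 11)² = 120² = 14400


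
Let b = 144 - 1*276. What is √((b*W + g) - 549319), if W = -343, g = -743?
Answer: I*√504786 ≈ 710.48*I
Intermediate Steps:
b = -132 (b = 144 - 276 = -132)
√((b*W + g) - 549319) = √((-132*(-343) - 743) - 549319) = √((45276 - 743) - 549319) = √(44533 - 549319) = √(-504786) = I*√504786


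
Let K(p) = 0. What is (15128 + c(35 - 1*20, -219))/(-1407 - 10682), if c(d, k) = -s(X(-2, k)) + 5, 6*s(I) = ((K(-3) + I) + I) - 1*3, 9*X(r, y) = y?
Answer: -272549/217602 ≈ -1.2525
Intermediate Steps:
X(r, y) = y/9
s(I) = -½ + I/3 (s(I) = (((0 + I) + I) - 1*3)/6 = ((I + I) - 3)/6 = (2*I - 3)/6 = (-3 + 2*I)/6 = -½ + I/3)
c(d, k) = 11/2 - k/27 (c(d, k) = -(-½ + (k/9)/3) + 5 = -(-½ + k/27) + 5 = (½ - k/27) + 5 = 11/2 - k/27)
(15128 + c(35 - 1*20, -219))/(-1407 - 10682) = (15128 + (11/2 - 1/27*(-219)))/(-1407 - 10682) = (15128 + (11/2 + 73/9))/(-12089) = (15128 + 245/18)*(-1/12089) = (272549/18)*(-1/12089) = -272549/217602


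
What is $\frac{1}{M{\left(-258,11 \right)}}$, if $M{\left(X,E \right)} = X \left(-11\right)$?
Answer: $\frac{1}{2838} \approx 0.00035236$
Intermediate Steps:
$M{\left(X,E \right)} = - 11 X$
$\frac{1}{M{\left(-258,11 \right)}} = \frac{1}{\left(-11\right) \left(-258\right)} = \frac{1}{2838}$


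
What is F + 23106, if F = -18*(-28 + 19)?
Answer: 23268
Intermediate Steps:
F = 162 (F = -18*(-9) = 162)
F + 23106 = 162 + 23106 = 23268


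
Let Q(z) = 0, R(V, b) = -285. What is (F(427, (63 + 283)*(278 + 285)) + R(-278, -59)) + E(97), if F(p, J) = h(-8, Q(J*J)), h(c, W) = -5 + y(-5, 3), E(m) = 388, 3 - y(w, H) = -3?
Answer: 104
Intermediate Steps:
y(w, H) = 6 (y(w, H) = 3 - 1*(-3) = 3 + 3 = 6)
h(c, W) = 1 (h(c, W) = -5 + 6 = 1)
F(p, J) = 1
(F(427, (63 + 283)*(278 + 285)) + R(-278, -59)) + E(97) = (1 - 285) + 388 = -284 + 388 = 104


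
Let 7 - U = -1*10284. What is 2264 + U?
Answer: 12555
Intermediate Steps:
U = 10291 (U = 7 - (-1)*10284 = 7 - 1*(-10284) = 7 + 10284 = 10291)
2264 + U = 2264 + 10291 = 12555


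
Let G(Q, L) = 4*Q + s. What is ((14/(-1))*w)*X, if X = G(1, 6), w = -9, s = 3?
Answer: 882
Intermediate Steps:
G(Q, L) = 3 + 4*Q (G(Q, L) = 4*Q + 3 = 3 + 4*Q)
X = 7 (X = 3 + 4*1 = 3 + 4 = 7)
((14/(-1))*w)*X = ((14/(-1))*(-9))*7 = ((14*(-1))*(-9))*7 = -14*(-9)*7 = 126*7 = 882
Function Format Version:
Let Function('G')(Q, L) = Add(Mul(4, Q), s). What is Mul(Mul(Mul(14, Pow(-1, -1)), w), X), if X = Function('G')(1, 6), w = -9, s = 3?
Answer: 882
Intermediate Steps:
Function('G')(Q, L) = Add(3, Mul(4, Q)) (Function('G')(Q, L) = Add(Mul(4, Q), 3) = Add(3, Mul(4, Q)))
X = 7 (X = Add(3, Mul(4, 1)) = Add(3, 4) = 7)
Mul(Mul(Mul(14, Pow(-1, -1)), w), X) = Mul(Mul(Mul(14, Pow(-1, -1)), -9), 7) = Mul(Mul(Mul(14, -1), -9), 7) = Mul(Mul(-14, -9), 7) = Mul(126, 7) = 882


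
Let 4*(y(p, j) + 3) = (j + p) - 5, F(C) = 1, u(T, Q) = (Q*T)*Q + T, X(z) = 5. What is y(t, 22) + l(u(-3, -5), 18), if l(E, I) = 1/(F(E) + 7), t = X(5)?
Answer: 21/8 ≈ 2.6250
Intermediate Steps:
u(T, Q) = T + T*Q² (u(T, Q) = T*Q² + T = T + T*Q²)
t = 5
l(E, I) = ⅛ (l(E, I) = 1/(1 + 7) = 1/8 = ⅛)
y(p, j) = -17/4 + j/4 + p/4 (y(p, j) = -3 + ((j + p) - 5)/4 = -3 + (-5 + j + p)/4 = -3 + (-5/4 + j/4 + p/4) = -17/4 + j/4 + p/4)
y(t, 22) + l(u(-3, -5), 18) = (-17/4 + (¼)*22 + (¼)*5) + ⅛ = (-17/4 + 11/2 + 5/4) + ⅛ = 5/2 + ⅛ = 21/8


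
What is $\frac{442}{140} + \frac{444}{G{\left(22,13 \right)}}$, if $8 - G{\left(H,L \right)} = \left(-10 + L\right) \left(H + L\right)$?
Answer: $- \frac{9643}{6790} \approx -1.4202$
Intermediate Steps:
$G{\left(H,L \right)} = 8 - \left(-10 + L\right) \left(H + L\right)$
$\frac{442}{140} + \frac{444}{G{\left(22,13 \right)}} = \frac{442}{140} + \frac{444}{8 - 13^{2} + 10 \cdot 22 + 10 \cdot 13 - 22 \cdot 13} = 442 \cdot \frac{1}{140} + \frac{444}{8 - 169 + 220 + 130 - 286} = \frac{221}{70} + \frac{444}{8 - 169 + 220 + 130 - 286} = \frac{221}{70} + \frac{444}{-97} = \frac{221}{70} + 444 \left(- \frac{1}{97}\right) = \frac{221}{70} - \frac{444}{97} = - \frac{9643}{6790}$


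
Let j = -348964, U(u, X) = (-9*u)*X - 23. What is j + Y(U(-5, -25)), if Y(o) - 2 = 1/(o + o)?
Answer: -801216753/2296 ≈ -3.4896e+5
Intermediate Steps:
U(u, X) = -23 - 9*X*u (U(u, X) = -9*X*u - 23 = -23 - 9*X*u)
Y(o) = 2 + 1/(2*o) (Y(o) = 2 + 1/(o + o) = 2 + 1/(2*o))
j + Y(U(-5, -25)) = -348964 + (2 + 1/(2*(-23 - 9*(-25)*(-5)))) = -348964 + (2 + 1/(2*(-23 - 1125))) = -348964 + (2 + (1/2)/(-1148)) = -348964 + (2 + (1/2)*(-1/1148)) = -348964 + (2 - 1/2296) = -348964 + 4591/2296 = -801216753/2296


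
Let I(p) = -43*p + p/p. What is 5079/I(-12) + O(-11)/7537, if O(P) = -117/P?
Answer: 38285922/3896629 ≈ 9.8254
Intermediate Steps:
I(p) = 1 - 43*p (I(p) = -43*p + 1 = 1 - 43*p)
5079/I(-12) + O(-11)/7537 = 5079/(1 - 43*(-12)) - 117/(-11)/7537 = 5079/(1 + 516) - 117*(-1/11)*(1/7537) = 5079/517 + (117/11)*(1/7537) = 5079*(1/517) + 117/82907 = 5079/517 + 117/82907 = 38285922/3896629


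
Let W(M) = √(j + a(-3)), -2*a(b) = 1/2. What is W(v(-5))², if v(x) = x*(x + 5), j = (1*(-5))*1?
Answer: -21/4 ≈ -5.2500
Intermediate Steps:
a(b) = -¼ (a(b) = -½/2 = -½*½ = -¼)
j = -5 (j = -5*1 = -5)
v(x) = x*(5 + x)
W(M) = I*√21/2 (W(M) = √(-5 - ¼) = √(-21/4) = I*√21/2)
W(v(-5))² = (I*√21/2)² = -21/4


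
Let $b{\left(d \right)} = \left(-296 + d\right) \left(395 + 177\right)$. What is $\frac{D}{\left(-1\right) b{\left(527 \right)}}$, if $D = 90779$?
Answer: $- \frac{6983}{10164} \approx -0.68703$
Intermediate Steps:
$b{\left(d \right)} = -169312 + 572 d$ ($b{\left(d \right)} = \left(-296 + d\right) 572 = -169312 + 572 d$)
$\frac{D}{\left(-1\right) b{\left(527 \right)}} = \frac{90779}{\left(-1\right) \left(-169312 + 572 \cdot 527\right)} = \frac{90779}{\left(-1\right) \left(-169312 + 301444\right)} = \frac{90779}{\left(-1\right) 132132} = \frac{90779}{-132132} = 90779 \left(- \frac{1}{132132}\right) = - \frac{6983}{10164}$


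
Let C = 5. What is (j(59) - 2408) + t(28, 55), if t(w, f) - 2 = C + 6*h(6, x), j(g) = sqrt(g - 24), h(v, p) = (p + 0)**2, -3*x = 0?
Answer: -2401 + sqrt(35) ≈ -2395.1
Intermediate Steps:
x = 0 (x = -1/3*0 = 0)
h(v, p) = p**2
j(g) = sqrt(-24 + g)
t(w, f) = 7 (t(w, f) = 2 + (5 + 6*0**2) = 2 + (5 + 6*0) = 2 + (5 + 0) = 2 + 5 = 7)
(j(59) - 2408) + t(28, 55) = (sqrt(-24 + 59) - 2408) + 7 = (sqrt(35) - 2408) + 7 = (-2408 + sqrt(35)) + 7 = -2401 + sqrt(35)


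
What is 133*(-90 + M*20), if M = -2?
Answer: -17290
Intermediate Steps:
133*(-90 + M*20) = 133*(-90 - 2*20) = 133*(-90 - 40) = 133*(-130) = -17290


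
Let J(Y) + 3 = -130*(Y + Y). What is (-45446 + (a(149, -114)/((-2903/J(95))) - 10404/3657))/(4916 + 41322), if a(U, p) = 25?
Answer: -160079594301/163625046166 ≈ -0.97833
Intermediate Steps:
J(Y) = -3 - 260*Y (J(Y) = -3 - 130*(Y + Y) = -3 - 260*Y)
(-45446 + (a(149, -114)/((-2903/J(95))) - 10404/3657))/(4916 + 41322) = (-45446 + (25/((-2903/(-3 - 260*95))) - 10404/3657))/(4916 + 41322) = (-45446 + (25/((-2903/(-3 - 24700))) - 10404*1/3657))/46238 = (-45446 + (25/((-2903/(-24703))) - 3468/1219))*(1/46238) = (-45446 + (25/((-2903*(-1/24703))) - 3468/1219))*(1/46238) = (-45446 + (25/(2903/24703) - 3468/1219))*(1/46238) = (-45446 + (25*(24703/2903) - 3468/1219))*(1/46238) = (-45446 + (617575/2903 - 3468/1219))*(1/46238) = (-45446 + 742756321/3538757)*(1/46238) = -160079594301/3538757*1/46238 = -160079594301/163625046166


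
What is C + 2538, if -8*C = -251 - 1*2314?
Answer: 22869/8 ≈ 2858.6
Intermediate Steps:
C = 2565/8 (C = -(-251 - 1*2314)/8 = -(-251 - 2314)/8 = -⅛*(-2565) = 2565/8 ≈ 320.63)
C + 2538 = 2565/8 + 2538 = 22869/8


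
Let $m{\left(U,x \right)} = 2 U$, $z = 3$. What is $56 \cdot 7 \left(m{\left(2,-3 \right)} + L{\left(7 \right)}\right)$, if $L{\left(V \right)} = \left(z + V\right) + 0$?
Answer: $5488$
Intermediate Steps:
$L{\left(V \right)} = 3 + V$ ($L{\left(V \right)} = \left(3 + V\right) + 0 = 3 + V$)
$56 \cdot 7 \left(m{\left(2,-3 \right)} + L{\left(7 \right)}\right) = 56 \cdot 7 \left(2 \cdot 2 + \left(3 + 7\right)\right) = 56 \cdot 7 \left(4 + 10\right) = 56 \cdot 7 \cdot 14 = 56 \cdot 98 = 5488$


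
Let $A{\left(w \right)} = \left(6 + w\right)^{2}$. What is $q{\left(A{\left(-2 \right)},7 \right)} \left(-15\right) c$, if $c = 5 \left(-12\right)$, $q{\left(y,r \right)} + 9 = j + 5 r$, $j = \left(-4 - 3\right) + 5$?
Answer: $21600$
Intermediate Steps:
$j = -2$ ($j = -7 + 5 = -2$)
$q{\left(y,r \right)} = -11 + 5 r$ ($q{\left(y,r \right)} = -9 + \left(-2 + 5 r\right) = -11 + 5 r$)
$c = -60$
$q{\left(A{\left(-2 \right)},7 \right)} \left(-15\right) c = \left(-11 + 5 \cdot 7\right) \left(-15\right) \left(-60\right) = \left(-11 + 35\right) \left(-15\right) \left(-60\right) = 24 \left(-15\right) \left(-60\right) = \left(-360\right) \left(-60\right) = 21600$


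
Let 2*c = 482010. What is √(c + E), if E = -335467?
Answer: I*√94462 ≈ 307.35*I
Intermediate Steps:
c = 241005 (c = (½)*482010 = 241005)
√(c + E) = √(241005 - 335467) = √(-94462) = I*√94462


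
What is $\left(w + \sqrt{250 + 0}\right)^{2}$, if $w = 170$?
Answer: $29150 + 1700 \sqrt{10} \approx 34526.0$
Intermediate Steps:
$\left(w + \sqrt{250 + 0}\right)^{2} = \left(170 + \sqrt{250 + 0}\right)^{2} = \left(170 + \sqrt{250}\right)^{2} = \left(170 + 5 \sqrt{10}\right)^{2}$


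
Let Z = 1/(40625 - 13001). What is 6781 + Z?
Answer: 187318345/27624 ≈ 6781.0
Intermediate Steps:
Z = 1/27624 ≈ 3.6200e-5
6781 + Z = 6781 + 1/27624 = 187318345/27624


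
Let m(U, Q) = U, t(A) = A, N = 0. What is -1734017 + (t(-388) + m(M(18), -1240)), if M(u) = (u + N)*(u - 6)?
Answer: -1734189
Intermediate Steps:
M(u) = u*(-6 + u) (M(u) = (u + 0)*(u - 6) = u*(-6 + u))
-1734017 + (t(-388) + m(M(18), -1240)) = -1734017 + (-388 + 18*(-6 + 18)) = -1734017 + (-388 + 18*12) = -1734017 + (-388 + 216) = -1734017 - 172 = -1734189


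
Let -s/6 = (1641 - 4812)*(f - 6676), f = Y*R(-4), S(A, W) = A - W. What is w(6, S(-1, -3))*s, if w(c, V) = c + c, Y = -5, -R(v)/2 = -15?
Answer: -1558457712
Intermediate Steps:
R(v) = 30 (R(v) = -2*(-15) = 30)
w(c, V) = 2*c
f = -150 (f = -5*30 = -150)
s = -129871476 (s = -6*(1641 - 4812)*(-150 - 6676) = -(-19026)*(-6826) = -6*21645246 = -129871476)
w(6, S(-1, -3))*s = (2*6)*(-129871476) = 12*(-129871476) = -1558457712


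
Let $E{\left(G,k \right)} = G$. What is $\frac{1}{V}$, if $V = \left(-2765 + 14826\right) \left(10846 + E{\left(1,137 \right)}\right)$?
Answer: $\frac{1}{130825667} \approx 7.6438 \cdot 10^{-9}$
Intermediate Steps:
$V = 130825667$ ($V = \left(-2765 + 14826\right) \left(10846 + 1\right) = 12061 \cdot 10847 = 130825667$)
$\frac{1}{V} = \frac{1}{130825667}$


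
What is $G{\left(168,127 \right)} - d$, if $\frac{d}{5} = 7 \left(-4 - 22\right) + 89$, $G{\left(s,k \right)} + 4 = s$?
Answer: $629$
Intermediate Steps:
$G{\left(s,k \right)} = -4 + s$
$d = -465$ ($d = 5 \left(7 \left(-4 - 22\right) + 89\right) = 5 \left(7 \left(-26\right) + 89\right) = 5 \left(-182 + 89\right) = 5 \left(-93\right) = -465$)
$G{\left(168,127 \right)} - d = \left(-4 + 168\right) - -465 = 164 + 465 = 629$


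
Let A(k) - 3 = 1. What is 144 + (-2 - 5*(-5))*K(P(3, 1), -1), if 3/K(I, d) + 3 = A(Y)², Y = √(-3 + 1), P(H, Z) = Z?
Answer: 1941/13 ≈ 149.31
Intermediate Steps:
Y = I*√2 (Y = √(-2) = I*√2 ≈ 1.4142*I)
A(k) = 4 (A(k) = 3 + 1 = 4)
K(I, d) = 3/13 (K(I, d) = 3/(-3 + 4²) = 3/(-3 + 16) = 3/13)
144 + (-2 - 5*(-5))*K(P(3, 1), -1) = 144 + (-2 - 5*(-5))*(3/13) = 144 + (-2 + 25)*(3/13) = 144 + 23*(3/13) = 144 + 69/13 = 1941/13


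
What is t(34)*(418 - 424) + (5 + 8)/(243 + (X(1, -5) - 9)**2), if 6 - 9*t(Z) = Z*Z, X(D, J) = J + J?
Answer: 1389239/1812 ≈ 766.69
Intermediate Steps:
X(D, J) = 2*J
t(Z) = 2/3 - Z**2/9 (t(Z) = 2/3 - Z*Z/9 = 2/3 - Z**2/9)
t(34)*(418 - 424) + (5 + 8)/(243 + (X(1, -5) - 9)**2) = (2/3 - 1/9*34**2)*(418 - 424) + (5 + 8)/(243 + (2*(-5) - 9)**2) = (2/3 - 1/9*1156)*(-6) + 13/(243 + (-10 - 9)**2) = (2/3 - 1156/9)*(-6) + 13/(243 + (-19)**2) = -1150/9*(-6) + 13/(243 + 361) = 2300/3 + 13/604 = 1389239/1812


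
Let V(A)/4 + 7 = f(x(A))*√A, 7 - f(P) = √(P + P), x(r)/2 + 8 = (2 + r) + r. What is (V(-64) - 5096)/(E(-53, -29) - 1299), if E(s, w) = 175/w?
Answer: 74298/18923 - 3248*I/18923 - 928*√134/18923 ≈ 3.3586 - 0.17164*I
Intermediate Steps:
x(r) = -12 + 4*r (x(r) = -16 + 2*((2 + r) + r) = -16 + 2*(2 + 2*r) = -16 + (4 + 4*r) = -12 + 4*r)
f(P) = 7 - √2*√P (f(P) = 7 - √(P + P) = 7 - √(2*P) = 7 - √2*√P)
V(A) = -28 + 4*√A*(7 - √2*√(-12 + 4*A)) (V(A) = -28 + 4*((7 - √2*√(-12 + 4*A))*√A) = -28 + 4*(√A*(7 - √2*√(-12 + 4*A))) = -28 + 4*√A*(7 - √2*√(-12 + 4*A)))
(V(-64) - 5096)/(E(-53, -29) - 1299) = ((-28 + 4*√(-64)*(7 - 2*√(-6 + 2*(-64)))) - 5096)/(175/(-29) - 1299) = ((-28 + 4*(8*I)*(7 - 2*√(-6 - 128))) - 5096)/(175*(-1/29) - 1299) = ((-28 + 4*(8*I)*(7 - 2*I*√134)) - 5096)/(-175/29 - 1299) = ((-28 + 4*(8*I)*(7 - 2*I*√134)) - 5096)/(-37846/29) = ((-28 + 4*(8*I)*(7 - 2*I*√134)) - 5096)*(-29/37846) = ((-28 + 32*I*(7 - 2*I*√134)) - 5096)*(-29/37846) = (-5124 + 32*I*(7 - 2*I*√134))*(-29/37846) = 74298/18923 - 464*I*(7 - 2*I*√134)/18923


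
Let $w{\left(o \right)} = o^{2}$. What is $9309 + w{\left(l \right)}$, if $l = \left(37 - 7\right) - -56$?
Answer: $16705$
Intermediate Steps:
$l = 86$ ($l = \left(37 - 7\right) + 56 = 30 + 56 = 86$)
$9309 + w{\left(l \right)} = 9309 + 86^{2} = 9309 + 7396 = 16705$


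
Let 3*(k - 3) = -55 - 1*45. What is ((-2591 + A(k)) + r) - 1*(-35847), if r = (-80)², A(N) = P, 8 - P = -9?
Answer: 39673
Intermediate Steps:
P = 17 (P = 8 - 1*(-9) = 8 + 9 = 17)
k = -91/3 (k = 3 + (-55 - 1*45)/3 = 3 + (-55 - 45)/3 = 3 + (⅓)*(-100) = 3 - 100/3 = -91/3 ≈ -30.333)
A(N) = 17
r = 6400
((-2591 + A(k)) + r) - 1*(-35847) = ((-2591 + 17) + 6400) - 1*(-35847) = (-2574 + 6400) + 35847 = 3826 + 35847 = 39673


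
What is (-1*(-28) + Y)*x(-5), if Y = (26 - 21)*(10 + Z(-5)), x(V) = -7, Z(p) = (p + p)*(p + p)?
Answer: -4046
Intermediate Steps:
Z(p) = 4*p**2 (Z(p) = (2*p)*(2*p) = 4*p**2)
Y = 550 (Y = (26 - 21)*(10 + 4*(-5)**2) = 5*(10 + 4*25) = 5*(10 + 100) = 5*110 = 550)
(-1*(-28) + Y)*x(-5) = (-1*(-28) + 550)*(-7) = (28 + 550)*(-7) = 578*(-7) = -4046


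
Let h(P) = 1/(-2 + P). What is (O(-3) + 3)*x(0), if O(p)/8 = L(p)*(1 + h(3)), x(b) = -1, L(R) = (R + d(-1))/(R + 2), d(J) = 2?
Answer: -19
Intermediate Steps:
L(R) = 1 (L(R) = (R + 2)/(R + 2) = (2 + R)/(2 + R) = 1)
O(p) = 16 (O(p) = 8*(1*(1 + 1/(-2 + 3))) = 8*(1*(1 + 1/1)) = 8*(1*(1 + 1)) = 8*(1*2) = 8*2 = 16)
(O(-3) + 3)*x(0) = (16 + 3)*(-1) = 19*(-1) = -19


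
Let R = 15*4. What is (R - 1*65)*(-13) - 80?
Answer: -15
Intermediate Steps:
R = 60
(R - 1*65)*(-13) - 80 = (60 - 1*65)*(-13) - 80 = (60 - 65)*(-13) - 80 = -5*(-13) - 80 = 65 - 80 = -15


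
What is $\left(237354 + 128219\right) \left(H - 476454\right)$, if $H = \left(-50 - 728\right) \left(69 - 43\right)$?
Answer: $-181573528786$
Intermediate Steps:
$H = -20228$ ($H = - 778 \left(69 - 43\right) = \left(-778\right) 26 = -20228$)
$\left(237354 + 128219\right) \left(H - 476454\right) = \left(237354 + 128219\right) \left(-20228 - 476454\right) = 365573 \left(-496682\right) = -181573528786$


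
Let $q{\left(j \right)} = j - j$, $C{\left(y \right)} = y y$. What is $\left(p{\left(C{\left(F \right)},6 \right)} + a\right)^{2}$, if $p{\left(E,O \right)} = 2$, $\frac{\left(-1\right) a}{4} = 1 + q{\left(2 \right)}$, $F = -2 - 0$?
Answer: $4$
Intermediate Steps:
$F = -2$ ($F = -2 + 0 = -2$)
$C{\left(y \right)} = y^{2}$
$q{\left(j \right)} = 0$
$a = -4$ ($a = - 4 \left(1 + 0\right) = \left(-4\right) 1 = -4$)
$\left(p{\left(C{\left(F \right)},6 \right)} + a\right)^{2} = \left(2 - 4\right)^{2} = \left(-2\right)^{2} = 4$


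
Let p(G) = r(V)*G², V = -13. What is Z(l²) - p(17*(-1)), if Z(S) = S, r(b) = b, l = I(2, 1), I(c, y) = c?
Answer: 3761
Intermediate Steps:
l = 2
p(G) = -13*G²
Z(l²) - p(17*(-1)) = 2² - (-13)*(17*(-1))² = 4 - (-13)*(-17)² = 4 - (-13)*289 = 4 - 1*(-3757) = 4 + 3757 = 3761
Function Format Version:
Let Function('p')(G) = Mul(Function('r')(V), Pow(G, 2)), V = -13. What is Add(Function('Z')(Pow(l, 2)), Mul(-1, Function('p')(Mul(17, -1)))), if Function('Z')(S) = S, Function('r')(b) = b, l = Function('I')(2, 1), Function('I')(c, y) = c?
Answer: 3761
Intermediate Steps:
l = 2
Function('p')(G) = Mul(-13, Pow(G, 2))
Add(Function('Z')(Pow(l, 2)), Mul(-1, Function('p')(Mul(17, -1)))) = Add(Pow(2, 2), Mul(-1, Mul(-13, Pow(Mul(17, -1), 2)))) = Add(4, Mul(-1, Mul(-13, Pow(-17, 2)))) = Add(4, Mul(-1, Mul(-13, 289))) = Add(4, Mul(-1, -3757)) = Add(4, 3757) = 3761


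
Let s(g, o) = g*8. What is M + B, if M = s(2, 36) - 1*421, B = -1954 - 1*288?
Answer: -2647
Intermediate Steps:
B = -2242 (B = -1954 - 288 = -2242)
s(g, o) = 8*g
M = -405 (M = 8*2 - 1*421 = 16 - 421 = -405)
M + B = -405 - 2242 = -2647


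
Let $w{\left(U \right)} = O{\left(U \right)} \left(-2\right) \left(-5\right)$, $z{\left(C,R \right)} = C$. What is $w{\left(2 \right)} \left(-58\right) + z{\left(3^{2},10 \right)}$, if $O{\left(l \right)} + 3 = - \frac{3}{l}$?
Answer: $2619$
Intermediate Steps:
$O{\left(l \right)} = -3 - \frac{3}{l}$
$w{\left(U \right)} = -30 - \frac{30}{U}$ ($w{\left(U \right)} = \left(-3 - \frac{3}{U}\right) \left(-2\right) \left(-5\right) = \left(6 + \frac{6}{U}\right) \left(-5\right) = -30 - \frac{30}{U}$)
$w{\left(2 \right)} \left(-58\right) + z{\left(3^{2},10 \right)} = \left(-30 - \frac{30}{2}\right) \left(-58\right) + 3^{2} = \left(-30 - 15\right) \left(-58\right) + 9 = \left(-45\right) \left(-58\right) + 9 = 2610 + 9 = 2619$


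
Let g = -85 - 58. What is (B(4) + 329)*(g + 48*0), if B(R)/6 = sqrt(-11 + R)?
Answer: -47047 - 858*I*sqrt(7) ≈ -47047.0 - 2270.1*I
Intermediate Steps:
B(R) = 6*sqrt(-11 + R)
g = -143
(B(4) + 329)*(g + 48*0) = (6*sqrt(-11 + 4) + 329)*(-143 + 48*0) = (6*sqrt(-7) + 329)*(-143 + 0) = (6*(I*sqrt(7)) + 329)*(-143) = (6*I*sqrt(7) + 329)*(-143) = (329 + 6*I*sqrt(7))*(-143) = -47047 - 858*I*sqrt(7)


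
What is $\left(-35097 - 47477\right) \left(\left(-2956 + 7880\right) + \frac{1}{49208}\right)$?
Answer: $- \frac{10003848068391}{24604} \approx -4.0659 \cdot 10^{8}$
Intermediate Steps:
$\left(-35097 - 47477\right) \left(\left(-2956 + 7880\right) + \frac{1}{49208}\right) = - 82574 \left(4924 + \frac{1}{49208}\right) = \left(-82574\right) \frac{242300193}{49208} = - \frac{10003848068391}{24604}$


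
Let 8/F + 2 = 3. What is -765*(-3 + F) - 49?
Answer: -3874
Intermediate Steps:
F = 8 (F = 8/(-2 + 3) = 8/1 = 8*1 = 8)
-765*(-3 + F) - 49 = -765*(-3 + 8) - 49 = -765*5 - 49 = -153*25 - 49 = -3825 - 49 = -3874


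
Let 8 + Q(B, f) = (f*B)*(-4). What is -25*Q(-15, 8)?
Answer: -11800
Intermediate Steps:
Q(B, f) = -8 - 4*B*f (Q(B, f) = -8 + (f*B)*(-4) = -8 + (B*f)*(-4) = -8 - 4*B*f)
-25*Q(-15, 8) = -25*(-8 - 4*(-15)*8) = -25*(-8 + 480) = -25*472 = -11800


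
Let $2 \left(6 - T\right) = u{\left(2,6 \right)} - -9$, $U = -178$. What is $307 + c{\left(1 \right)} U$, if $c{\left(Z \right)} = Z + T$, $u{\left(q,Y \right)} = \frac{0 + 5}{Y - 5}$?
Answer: $307$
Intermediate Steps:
$u{\left(q,Y \right)} = \frac{5}{-5 + Y}$
$T = -1$ ($T = 6 - \frac{\frac{5}{-5 + 6} - -9}{2} = 6 - \frac{\frac{5}{1} + 9}{2} = 6 - \frac{5 \cdot 1 + 9}{2} = 6 - \frac{5 + 9}{2} = 6 - 7 = -1$)
$c{\left(Z \right)} = -1 + Z$ ($c{\left(Z \right)} = Z - 1 = -1 + Z$)
$307 + c{\left(1 \right)} U = 307 + \left(-1 + 1\right) \left(-178\right) = 307 + 0 \left(-178\right) = 307 + 0 = 307$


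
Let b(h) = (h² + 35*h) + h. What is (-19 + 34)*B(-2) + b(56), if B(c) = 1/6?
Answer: 10309/2 ≈ 5154.5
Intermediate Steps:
B(c) = ⅙
b(h) = h² + 36*h
(-19 + 34)*B(-2) + b(56) = (-19 + 34)*(⅙) + 56*(36 + 56) = 15*(⅙) + 56*92 = 5/2 + 5152 = 10309/2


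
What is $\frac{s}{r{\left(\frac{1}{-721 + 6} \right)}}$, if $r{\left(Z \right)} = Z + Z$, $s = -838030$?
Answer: $299595725$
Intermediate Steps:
$r{\left(Z \right)} = 2 Z$
$\frac{s}{r{\left(\frac{1}{-721 + 6} \right)}} = - \frac{838030}{2 \frac{1}{-721 + 6}} = - \frac{838030}{2 \frac{1}{-715}} = - \frac{838030}{2 \left(- \frac{1}{715}\right)} = - \frac{838030}{- \frac{2}{715}} = \left(-838030\right) \left(- \frac{715}{2}\right) = 299595725$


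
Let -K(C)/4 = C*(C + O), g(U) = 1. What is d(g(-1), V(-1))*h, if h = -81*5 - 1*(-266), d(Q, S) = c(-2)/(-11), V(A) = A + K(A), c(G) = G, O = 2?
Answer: -278/11 ≈ -25.273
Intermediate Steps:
K(C) = -4*C*(2 + C) (K(C) = -4*C*(C + 2) = -4*C*(2 + C))
V(A) = A - 4*A*(2 + A)
d(Q, S) = 2/11 (d(Q, S) = -2/(-11) = -2*(-1/11) = 2/11)
h = -139 (h = -405 + 266 = -139)
d(g(-1), V(-1))*h = (2/11)*(-139) = -278/11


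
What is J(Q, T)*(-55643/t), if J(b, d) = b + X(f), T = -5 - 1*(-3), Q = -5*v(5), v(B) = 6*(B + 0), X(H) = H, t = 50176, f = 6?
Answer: 71541/448 ≈ 159.69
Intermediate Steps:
v(B) = 6*B
Q = -150 (Q = -30*5 = -5*30 = -150)
T = -2 (T = -5 + 3 = -2)
J(b, d) = 6 + b (J(b, d) = b + 6 = 6 + b)
J(Q, T)*(-55643/t) = (6 - 150)*(-55643/50176) = -(-8012592)/50176 = -144*(-7949/7168) = 71541/448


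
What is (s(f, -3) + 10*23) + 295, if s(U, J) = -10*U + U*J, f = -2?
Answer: 551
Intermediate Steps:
s(U, J) = -10*U + J*U
(s(f, -3) + 10*23) + 295 = (-2*(-10 - 3) + 10*23) + 295 = (-2*(-13) + 230) + 295 = (26 + 230) + 295 = 256 + 295 = 551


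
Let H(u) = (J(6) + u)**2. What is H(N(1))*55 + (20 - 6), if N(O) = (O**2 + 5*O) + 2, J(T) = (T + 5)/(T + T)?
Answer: 631711/144 ≈ 4386.9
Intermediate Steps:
J(T) = (5 + T)/(2*T) (J(T) = (5 + T)/((2*T)) = (5 + T)*(1/(2*T)) = (5 + T)/(2*T))
N(O) = 2 + O**2 + 5*O
H(u) = (11/12 + u)**2 (H(u) = ((1/2)*(5 + 6)/6 + u)**2 = ((1/2)*(1/6)*11 + u)**2 = (11/12 + u)**2)
H(N(1))*55 + (20 - 6) = ((11 + 12*(2 + 1**2 + 5*1))**2/144)*55 + (20 - 6) = ((11 + 12*(2 + 1 + 5))**2/144)*55 + 14 = ((11 + 12*8)**2/144)*55 + 14 = ((11 + 96)**2/144)*55 + 14 = ((1/144)*107**2)*55 + 14 = ((1/144)*11449)*55 + 14 = (11449/144)*55 + 14 = 629695/144 + 14 = 631711/144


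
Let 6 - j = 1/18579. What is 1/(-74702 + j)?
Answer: -18579/1387776985 ≈ -1.3388e-5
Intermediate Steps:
j = 111473/18579 (j = 6 - 1/18579 = 111473/18579 ≈ 5.9999)
1/(-74702 + j) = 1/(-74702 + 111473/18579) = 1/(-1387776985/18579) = -18579/1387776985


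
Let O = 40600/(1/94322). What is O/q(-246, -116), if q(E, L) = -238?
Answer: -273533800/17 ≈ -1.6090e+7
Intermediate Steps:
O = 3829473200 (O = 40600/(1/94322) = 40600*94322 = 3829473200)
O/q(-246, -116) = 3829473200/(-238) = 3829473200*(-1/238) = -273533800/17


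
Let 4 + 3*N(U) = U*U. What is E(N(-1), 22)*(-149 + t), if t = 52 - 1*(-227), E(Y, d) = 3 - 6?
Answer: -390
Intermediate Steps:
N(U) = -4/3 + U²/3 (N(U) = -4/3 + (U*U)/3 = -4/3 + U²/3)
E(Y, d) = -3
t = 279 (t = 52 + 227 = 279)
E(N(-1), 22)*(-149 + t) = -3*(-149 + 279) = -3*130 = -390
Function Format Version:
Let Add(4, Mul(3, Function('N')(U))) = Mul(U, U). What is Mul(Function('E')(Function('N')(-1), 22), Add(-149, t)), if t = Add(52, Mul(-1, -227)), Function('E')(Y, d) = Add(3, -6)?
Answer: -390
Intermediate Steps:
Function('N')(U) = Add(Rational(-4, 3), Mul(Rational(1, 3), Pow(U, 2))) (Function('N')(U) = Add(Rational(-4, 3), Mul(Rational(1, 3), Mul(U, U))) = Add(Rational(-4, 3), Mul(Rational(1, 3), Pow(U, 2))))
Function('E')(Y, d) = -3
t = 279 (t = Add(52, 227) = 279)
Mul(Function('E')(Function('N')(-1), 22), Add(-149, t)) = Mul(-3, Add(-149, 279)) = Mul(-3, 130) = -390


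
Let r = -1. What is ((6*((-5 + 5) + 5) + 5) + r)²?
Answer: 1156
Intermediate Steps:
((6*((-5 + 5) + 5) + 5) + r)² = ((6*((-5 + 5) + 5) + 5) - 1)² = ((6*(0 + 5) + 5) - 1)² = ((6*5 + 5) - 1)² = ((30 + 5) - 1)² = (35 - 1)² = 34² = 1156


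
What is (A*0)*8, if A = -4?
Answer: 0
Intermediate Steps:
(A*0)*8 = -4*0*8 = 0*8 = 0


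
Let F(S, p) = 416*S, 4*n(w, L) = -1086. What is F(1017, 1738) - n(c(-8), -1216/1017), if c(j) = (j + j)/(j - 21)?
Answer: 846687/2 ≈ 4.2334e+5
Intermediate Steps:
c(j) = 2*j/(-21 + j) (c(j) = (2*j)/(-21 + j) = 2*j/(-21 + j))
n(w, L) = -543/2 (n(w, L) = (1/4)*(-1086) = -543/2)
F(1017, 1738) - n(c(-8), -1216/1017) = 416*1017 - 1*(-543/2) = 423072 + 543/2 = 846687/2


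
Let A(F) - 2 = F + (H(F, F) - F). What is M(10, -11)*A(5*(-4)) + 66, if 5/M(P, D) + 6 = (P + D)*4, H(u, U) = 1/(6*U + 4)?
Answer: 15081/232 ≈ 65.004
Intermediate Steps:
H(u, U) = 1/(4 + 6*U)
M(P, D) = 5/(-6 + 4*D + 4*P) (M(P, D) = 5/(-6 + (P + D)*4) = 5/(-6 + (D + P)*4) = 5/(-6 + (4*D + 4*P)) = 5/(-6 + 4*D + 4*P))
A(F) = 2 + 1/(2*(2 + 3*F)) (A(F) = 2 + (F + (1/(2*(2 + 3*F)) - F)) = 2 + 1/(2*(2 + 3*F)))
M(10, -11)*A(5*(-4)) + 66 = (5/(2*(-3 + 2*(-11) + 2*10)))*(3*(3 + 4*(5*(-4)))/(2*(2 + 3*(5*(-4))))) + 66 = (5/(2*(-3 - 22 + 20)))*(3*(3 + 4*(-20))/(2*(2 + 3*(-20)))) + 66 = ((5/2)/(-5))*(3*(3 - 80)/(2*(2 - 60))) + 66 = ((5/2)*(-1/5))*((3/2)*(-77)/(-58)) + 66 = -3*(-1)*(-77)/(4*58) + 66 = -1/2*231/116 + 66 = -231/232 + 66 = 15081/232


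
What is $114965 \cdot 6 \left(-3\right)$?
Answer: $-2069370$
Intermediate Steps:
$114965 \cdot 6 \left(-3\right) = 114965 \left(-18\right) = -2069370$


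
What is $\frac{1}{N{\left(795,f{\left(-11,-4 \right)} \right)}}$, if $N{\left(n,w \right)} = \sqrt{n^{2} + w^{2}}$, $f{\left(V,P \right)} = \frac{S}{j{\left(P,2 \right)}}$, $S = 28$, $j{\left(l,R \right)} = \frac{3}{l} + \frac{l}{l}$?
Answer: $\frac{\sqrt{644569}}{644569} \approx 0.0012456$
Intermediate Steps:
$j{\left(l,R \right)} = 1 + \frac{3}{l}$ ($j{\left(l,R \right)} = \frac{3}{l} + 1 = 1 + \frac{3}{l}$)
$f{\left(V,P \right)} = \frac{28 P}{3 + P}$ ($f{\left(V,P \right)} = \frac{28}{\frac{1}{P} \left(3 + P\right)} = 28 \frac{P}{3 + P} = \frac{28 P}{3 + P}$)
$\frac{1}{N{\left(795,f{\left(-11,-4 \right)} \right)}} = \frac{1}{\sqrt{795^{2} + \left(28 \left(-4\right) \frac{1}{3 - 4}\right)^{2}}} = \frac{1}{\sqrt{632025 + \left(28 \left(-4\right) \frac{1}{-1}\right)^{2}}} = \frac{1}{\sqrt{632025 + \left(28 \left(-4\right) \left(-1\right)\right)^{2}}} = \frac{1}{\sqrt{632025 + 112^{2}}} = \frac{1}{\sqrt{632025 + 12544}} = \frac{1}{\sqrt{644569}} = \frac{\sqrt{644569}}{644569}$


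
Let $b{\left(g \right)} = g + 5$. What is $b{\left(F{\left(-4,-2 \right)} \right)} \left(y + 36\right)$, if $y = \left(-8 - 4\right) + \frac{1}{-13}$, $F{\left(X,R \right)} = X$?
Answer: $\frac{311}{13} \approx 23.923$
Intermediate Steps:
$b{\left(g \right)} = 5 + g$
$y = - \frac{157}{13}$ ($y = -12 - \frac{1}{13} = - \frac{157}{13} \approx -12.077$)
$b{\left(F{\left(-4,-2 \right)} \right)} \left(y + 36\right) = \left(5 - 4\right) \left(- \frac{157}{13} + 36\right) = 1 \cdot \frac{311}{13} = \frac{311}{13}$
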